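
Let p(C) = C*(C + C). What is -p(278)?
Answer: -154568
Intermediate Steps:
p(C) = 2*C² (p(C) = C*(2*C) = 2*C²)
-p(278) = -2*278² = -2*77284 = -1*154568 = -154568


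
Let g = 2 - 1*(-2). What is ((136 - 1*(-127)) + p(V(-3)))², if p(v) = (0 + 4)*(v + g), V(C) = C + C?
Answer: 65025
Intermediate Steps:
V(C) = 2*C
g = 4 (g = 2 + 2 = 4)
p(v) = 16 + 4*v (p(v) = (0 + 4)*(v + 4) = 4*(4 + v) = 16 + 4*v)
((136 - 1*(-127)) + p(V(-3)))² = ((136 - 1*(-127)) + (16 + 4*(2*(-3))))² = ((136 + 127) + (16 + 4*(-6)))² = (263 + (16 - 24))² = (263 - 8)² = 255² = 65025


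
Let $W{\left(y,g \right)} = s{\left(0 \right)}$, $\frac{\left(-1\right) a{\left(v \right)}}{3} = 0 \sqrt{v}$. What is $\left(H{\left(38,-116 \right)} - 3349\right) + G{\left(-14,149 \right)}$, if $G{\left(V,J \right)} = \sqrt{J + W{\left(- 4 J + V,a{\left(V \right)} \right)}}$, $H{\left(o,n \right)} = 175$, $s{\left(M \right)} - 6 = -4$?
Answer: $-3174 + \sqrt{151} \approx -3161.7$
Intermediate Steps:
$s{\left(M \right)} = 2$ ($s{\left(M \right)} = 6 - 4 = 2$)
$a{\left(v \right)} = 0$ ($a{\left(v \right)} = - 3 \cdot 0 \sqrt{v} = \left(-3\right) 0 = 0$)
$W{\left(y,g \right)} = 2$
$G{\left(V,J \right)} = \sqrt{2 + J}$ ($G{\left(V,J \right)} = \sqrt{J + 2} = \sqrt{2 + J}$)
$\left(H{\left(38,-116 \right)} - 3349\right) + G{\left(-14,149 \right)} = \left(175 - 3349\right) + \sqrt{2 + 149} = -3174 + \sqrt{151}$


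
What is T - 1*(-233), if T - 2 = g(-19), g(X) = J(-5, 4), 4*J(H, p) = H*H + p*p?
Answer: 981/4 ≈ 245.25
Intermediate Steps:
J(H, p) = H²/4 + p²/4 (J(H, p) = (H*H + p*p)/4 = (H² + p²)/4 = H²/4 + p²/4)
g(X) = 41/4 (g(X) = (¼)*(-5)² + (¼)*4² = (¼)*25 + (¼)*16 = 25/4 + 4 = 41/4)
T = 49/4 (T = 2 + 41/4 = 49/4 ≈ 12.250)
T - 1*(-233) = 49/4 - 1*(-233) = 49/4 + 233 = 981/4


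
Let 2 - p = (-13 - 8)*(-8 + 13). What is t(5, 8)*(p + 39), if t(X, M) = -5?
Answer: -730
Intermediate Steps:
p = 107 (p = 2 - (-13 - 8)*(-8 + 13) = 2 - (-21)*5 = 2 - 1*(-105) = 2 + 105 = 107)
t(5, 8)*(p + 39) = -5*(107 + 39) = -5*146 = -730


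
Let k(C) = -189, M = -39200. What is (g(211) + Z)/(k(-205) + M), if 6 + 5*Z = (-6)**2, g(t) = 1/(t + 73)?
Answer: -1705/11186476 ≈ -0.00015242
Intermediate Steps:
g(t) = 1/(73 + t)
Z = 6 (Z = -6/5 + (1/5)*(-6)**2 = -6/5 + (1/5)*36 = -6/5 + 36/5 = 6)
(g(211) + Z)/(k(-205) + M) = (1/(73 + 211) + 6)/(-189 - 39200) = (1/284 + 6)/(-39389) = (1/284 + 6)*(-1/39389) = (1705/284)*(-1/39389) = -1705/11186476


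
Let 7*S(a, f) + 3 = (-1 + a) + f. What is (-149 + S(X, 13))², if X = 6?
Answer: 1056784/49 ≈ 21567.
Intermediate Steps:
S(a, f) = -4/7 + a/7 + f/7 (S(a, f) = -3/7 + ((-1 + a) + f)/7 = -3/7 + (-1 + a + f)/7 = -3/7 + (-⅐ + a/7 + f/7) = -4/7 + a/7 + f/7)
(-149 + S(X, 13))² = (-149 + (-4/7 + (⅐)*6 + (⅐)*13))² = (-149 + (-4/7 + 6/7 + 13/7))² = (-149 + 15/7)² = (-1028/7)² = 1056784/49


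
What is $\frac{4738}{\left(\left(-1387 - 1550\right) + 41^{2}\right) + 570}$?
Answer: $- \frac{2369}{343} \approx -6.9067$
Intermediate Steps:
$\frac{4738}{\left(\left(-1387 - 1550\right) + 41^{2}\right) + 570} = \frac{4738}{\left(\left(-1387 - 1550\right) + 1681\right) + 570} = \frac{4738}{\left(-2937 + 1681\right) + 570} = \frac{4738}{-1256 + 570} = \frac{4738}{-686} = 4738 \left(- \frac{1}{686}\right) = - \frac{2369}{343}$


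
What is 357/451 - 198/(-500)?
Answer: 133899/112750 ≈ 1.1876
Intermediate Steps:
357/451 - 198/(-500) = 357*(1/451) - 198*(-1/500) = 357/451 + 99/250 = 133899/112750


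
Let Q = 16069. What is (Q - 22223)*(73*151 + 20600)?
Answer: -194607942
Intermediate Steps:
(Q - 22223)*(73*151 + 20600) = (16069 - 22223)*(73*151 + 20600) = -6154*(11023 + 20600) = -6154*31623 = -194607942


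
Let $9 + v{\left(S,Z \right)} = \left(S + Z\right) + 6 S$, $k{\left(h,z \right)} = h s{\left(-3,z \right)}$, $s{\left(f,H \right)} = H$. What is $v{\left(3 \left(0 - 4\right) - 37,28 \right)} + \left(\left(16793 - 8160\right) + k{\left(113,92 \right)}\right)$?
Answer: $18705$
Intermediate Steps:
$k{\left(h,z \right)} = h z$
$v{\left(S,Z \right)} = -9 + Z + 7 S$ ($v{\left(S,Z \right)} = -9 + \left(\left(S + Z\right) + 6 S\right) = -9 + \left(Z + 7 S\right) = -9 + Z + 7 S$)
$v{\left(3 \left(0 - 4\right) - 37,28 \right)} + \left(\left(16793 - 8160\right) + k{\left(113,92 \right)}\right) = \left(-9 + 28 + 7 \left(3 \left(0 - 4\right) - 37\right)\right) + \left(\left(16793 - 8160\right) + 113 \cdot 92\right) = \left(-9 + 28 + 7 \left(3 \left(-4\right) - 37\right)\right) + \left(8633 + 10396\right) = \left(-9 + 28 + 7 \left(-12 - 37\right)\right) + 19029 = \left(-9 + 28 + 7 \left(-49\right)\right) + 19029 = \left(-9 + 28 - 343\right) + 19029 = -324 + 19029 = 18705$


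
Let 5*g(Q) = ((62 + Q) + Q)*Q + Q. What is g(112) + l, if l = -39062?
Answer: -163166/5 ≈ -32633.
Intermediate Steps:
g(Q) = Q/5 + Q*(62 + 2*Q)/5 (g(Q) = (((62 + Q) + Q)*Q + Q)/5 = ((62 + 2*Q)*Q + Q)/5 = (Q*(62 + 2*Q) + Q)/5 = (Q + Q*(62 + 2*Q))/5 = Q/5 + Q*(62 + 2*Q)/5)
g(112) + l = (⅕)*112*(63 + 2*112) - 39062 = (⅕)*112*(63 + 224) - 39062 = (⅕)*112*287 - 39062 = 32144/5 - 39062 = -163166/5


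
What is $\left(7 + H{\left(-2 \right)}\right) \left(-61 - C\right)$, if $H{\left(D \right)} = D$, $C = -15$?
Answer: $-230$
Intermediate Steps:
$\left(7 + H{\left(-2 \right)}\right) \left(-61 - C\right) = \left(7 - 2\right) \left(-61 - -15\right) = 5 \left(-61 + 15\right) = 5 \left(-46\right) = -230$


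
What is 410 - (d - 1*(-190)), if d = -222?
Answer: 442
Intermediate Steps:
410 - (d - 1*(-190)) = 410 - (-222 - 1*(-190)) = 410 - (-222 + 190) = 410 - 1*(-32) = 410 + 32 = 442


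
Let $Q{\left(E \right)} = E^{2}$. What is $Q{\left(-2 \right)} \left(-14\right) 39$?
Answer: $-2184$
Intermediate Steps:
$Q{\left(-2 \right)} \left(-14\right) 39 = \left(-2\right)^{2} \left(-14\right) 39 = 4 \left(-14\right) 39 = \left(-56\right) 39 = -2184$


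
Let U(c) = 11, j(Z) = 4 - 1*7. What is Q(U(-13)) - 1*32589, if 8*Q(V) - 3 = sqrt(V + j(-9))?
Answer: -260709/8 + sqrt(2)/4 ≈ -32588.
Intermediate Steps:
j(Z) = -3 (j(Z) = 4 - 7 = -3)
Q(V) = 3/8 + sqrt(-3 + V)/8 (Q(V) = 3/8 + sqrt(V - 3)/8 = 3/8 + sqrt(-3 + V)/8)
Q(U(-13)) - 1*32589 = (3/8 + sqrt(-3 + 11)/8) - 1*32589 = (3/8 + sqrt(8)/8) - 32589 = (3/8 + (2*sqrt(2))/8) - 32589 = (3/8 + sqrt(2)/4) - 32589 = -260709/8 + sqrt(2)/4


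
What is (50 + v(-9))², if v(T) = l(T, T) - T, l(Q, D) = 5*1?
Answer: 4096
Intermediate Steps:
l(Q, D) = 5
v(T) = 5 - T
(50 + v(-9))² = (50 + (5 - 1*(-9)))² = (50 + (5 + 9))² = (50 + 14)² = 64² = 4096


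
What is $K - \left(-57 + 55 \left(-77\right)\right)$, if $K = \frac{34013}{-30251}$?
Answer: $\frac{129803279}{30251} \approx 4290.9$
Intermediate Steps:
$K = - \frac{34013}{30251}$ ($K = 34013 \left(- \frac{1}{30251}\right) = - \frac{34013}{30251} \approx -1.1244$)
$K - \left(-57 + 55 \left(-77\right)\right) = - \frac{34013}{30251} - \left(-57 + 55 \left(-77\right)\right) = - \frac{34013}{30251} - \left(-57 - 4235\right) = - \frac{34013}{30251} - -4292 = - \frac{34013}{30251} + 4292 = \frac{129803279}{30251}$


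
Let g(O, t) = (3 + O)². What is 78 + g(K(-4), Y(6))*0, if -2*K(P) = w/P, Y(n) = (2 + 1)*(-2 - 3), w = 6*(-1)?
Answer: 78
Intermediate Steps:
w = -6
Y(n) = -15 (Y(n) = 3*(-5) = -15)
K(P) = 3/P (K(P) = -(-3)/P = 3/P)
78 + g(K(-4), Y(6))*0 = 78 + (3 + 3/(-4))²*0 = 78 + (3 + 3*(-¼))²*0 = 78 + (3 - ¾)²*0 = 78 + (9/4)²*0 = 78 + (81/16)*0 = 78 + 0 = 78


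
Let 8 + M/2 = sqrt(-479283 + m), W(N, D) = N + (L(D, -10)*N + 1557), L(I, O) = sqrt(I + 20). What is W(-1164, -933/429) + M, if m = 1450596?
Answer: 377 + 2*sqrt(971313) - 1164*sqrt(364507)/143 ≈ -2566.3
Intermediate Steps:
L(I, O) = sqrt(20 + I)
W(N, D) = 1557 + N + N*sqrt(20 + D) (W(N, D) = N + (sqrt(20 + D)*N + 1557) = N + (N*sqrt(20 + D) + 1557) = N + (1557 + N*sqrt(20 + D)) = 1557 + N + N*sqrt(20 + D))
M = -16 + 2*sqrt(971313) (M = -16 + 2*sqrt(-479283 + 1450596) = -16 + 2*sqrt(971313) ≈ 1955.1)
W(-1164, -933/429) + M = (1557 - 1164 - 1164*sqrt(20 - 933/429)) + (-16 + 2*sqrt(971313)) = (1557 - 1164 - 1164*sqrt(20 - 933*1/429)) + (-16 + 2*sqrt(971313)) = (1557 - 1164 - 1164*sqrt(20 - 311/143)) + (-16 + 2*sqrt(971313)) = (1557 - 1164 - 1164*sqrt(364507)/143) + (-16 + 2*sqrt(971313)) = (393 - 1164*sqrt(364507)/143) + (-16 + 2*sqrt(971313)) = 377 + 2*sqrt(971313) - 1164*sqrt(364507)/143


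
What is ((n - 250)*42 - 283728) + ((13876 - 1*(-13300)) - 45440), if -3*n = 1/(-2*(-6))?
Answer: -1874959/6 ≈ -3.1249e+5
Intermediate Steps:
n = -1/36 (n = -1/(3*((-2*(-6)))) = -1/3/12 = -1/3*1/12 = -1/36 ≈ -0.027778)
((n - 250)*42 - 283728) + ((13876 - 1*(-13300)) - 45440) = ((-1/36 - 250)*42 - 283728) + ((13876 - 1*(-13300)) - 45440) = (-9001/36*42 - 283728) + ((13876 + 13300) - 45440) = (-63007/6 - 283728) + (27176 - 45440) = -1765375/6 - 18264 = -1874959/6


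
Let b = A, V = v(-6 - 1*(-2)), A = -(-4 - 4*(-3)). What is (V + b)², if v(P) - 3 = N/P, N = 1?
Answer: 441/16 ≈ 27.563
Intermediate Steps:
A = -8 (A = -(-4 + 12) = -1*8 = -8)
v(P) = 3 + 1/P
V = 11/4 (V = 3 + 1/(-6 - 1*(-2)) = 3 + 1/(-6 + 2) = 3 + 1/(-4) = 3 - ¼ = 11/4 ≈ 2.7500)
b = -8
(V + b)² = (11/4 - 8)² = (-21/4)² = 441/16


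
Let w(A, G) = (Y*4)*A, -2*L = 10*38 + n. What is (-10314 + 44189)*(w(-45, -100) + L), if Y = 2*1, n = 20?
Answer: -18970000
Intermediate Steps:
Y = 2
L = -200 (L = -(10*38 + 20)/2 = -(380 + 20)/2 = -½*400 = -200)
w(A, G) = 8*A (w(A, G) = (2*4)*A = 8*A)
(-10314 + 44189)*(w(-45, -100) + L) = (-10314 + 44189)*(8*(-45) - 200) = 33875*(-360 - 200) = 33875*(-560) = -18970000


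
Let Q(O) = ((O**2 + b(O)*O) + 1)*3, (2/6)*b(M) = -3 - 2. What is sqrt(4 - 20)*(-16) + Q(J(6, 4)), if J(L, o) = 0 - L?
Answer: 381 - 64*I ≈ 381.0 - 64.0*I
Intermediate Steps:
J(L, o) = -L
b(M) = -15 (b(M) = 3*(-3 - 2) = 3*(-5) = -15)
Q(O) = 3 - 45*O + 3*O**2 (Q(O) = ((O**2 - 15*O) + 1)*3 = (1 + O**2 - 15*O)*3 = 3 - 45*O + 3*O**2)
sqrt(4 - 20)*(-16) + Q(J(6, 4)) = sqrt(4 - 20)*(-16) + (3 - (-45)*6 + 3*(-1*6)**2) = sqrt(-16)*(-16) + (3 - 45*(-6) + 3*(-6)**2) = (4*I)*(-16) + (3 + 270 + 3*36) = -64*I + (3 + 270 + 108) = -64*I + 381 = 381 - 64*I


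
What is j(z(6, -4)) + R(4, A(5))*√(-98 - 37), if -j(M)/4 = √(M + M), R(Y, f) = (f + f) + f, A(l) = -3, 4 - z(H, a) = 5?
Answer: I*(-27*√15 - 4*√2) ≈ -110.23*I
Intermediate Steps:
z(H, a) = -1 (z(H, a) = 4 - 1*5 = 4 - 5 = -1)
R(Y, f) = 3*f (R(Y, f) = 2*f + f = 3*f)
j(M) = -4*√2*√M (j(M) = -4*√(M + M) = -4*√2*√M)
j(z(6, -4)) + R(4, A(5))*√(-98 - 37) = -4*√2*√(-1) + (3*(-3))*√(-98 - 37) = -4*√2*I - 27*I*√15 = -4*I*√2 - 27*I*√15 = -27*I*√15 - 4*I*√2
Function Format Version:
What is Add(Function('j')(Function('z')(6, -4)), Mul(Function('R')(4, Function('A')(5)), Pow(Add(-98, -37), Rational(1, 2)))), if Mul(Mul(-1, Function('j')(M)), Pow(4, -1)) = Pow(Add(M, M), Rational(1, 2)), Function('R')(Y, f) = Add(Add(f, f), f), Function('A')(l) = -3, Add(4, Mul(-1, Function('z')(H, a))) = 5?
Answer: Mul(I, Add(Mul(-27, Pow(15, Rational(1, 2))), Mul(-4, Pow(2, Rational(1, 2))))) ≈ Mul(-110.23, I)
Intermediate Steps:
Function('z')(H, a) = -1 (Function('z')(H, a) = Add(4, Mul(-1, 5)) = Add(4, -5) = -1)
Function('R')(Y, f) = Mul(3, f) (Function('R')(Y, f) = Add(Mul(2, f), f) = Mul(3, f))
Function('j')(M) = Mul(-4, Pow(2, Rational(1, 2)), Pow(M, Rational(1, 2))) (Function('j')(M) = Mul(-4, Pow(Add(M, M), Rational(1, 2))) = Mul(-4, Pow(Mul(2, M), Rational(1, 2))) = Mul(-4, Mul(Pow(2, Rational(1, 2)), Pow(M, Rational(1, 2)))) = Mul(-4, Pow(2, Rational(1, 2)), Pow(M, Rational(1, 2))))
Add(Function('j')(Function('z')(6, -4)), Mul(Function('R')(4, Function('A')(5)), Pow(Add(-98, -37), Rational(1, 2)))) = Add(Mul(-4, Pow(2, Rational(1, 2)), Pow(-1, Rational(1, 2))), Mul(Mul(3, -3), Pow(Add(-98, -37), Rational(1, 2)))) = Add(Mul(-4, Pow(2, Rational(1, 2)), I), Mul(-9, Pow(-135, Rational(1, 2)))) = Add(Mul(-4, I, Pow(2, Rational(1, 2))), Mul(-9, Mul(3, I, Pow(15, Rational(1, 2))))) = Add(Mul(-4, I, Pow(2, Rational(1, 2))), Mul(-27, I, Pow(15, Rational(1, 2)))) = Add(Mul(-27, I, Pow(15, Rational(1, 2))), Mul(-4, I, Pow(2, Rational(1, 2))))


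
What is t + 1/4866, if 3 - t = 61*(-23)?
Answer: 6841597/4866 ≈ 1406.0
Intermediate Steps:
t = 1406 (t = 3 - 61*(-23) = 3 - 1*(-1403) = 3 + 1403 = 1406)
t + 1/4866 = 1406 + 1/4866 = 6841597/4866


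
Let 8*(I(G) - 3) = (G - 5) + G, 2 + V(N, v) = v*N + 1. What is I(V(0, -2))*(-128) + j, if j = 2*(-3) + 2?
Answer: -276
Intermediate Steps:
V(N, v) = -1 + N*v (V(N, v) = -2 + (v*N + 1) = -2 + (N*v + 1) = -2 + (1 + N*v) = -1 + N*v)
j = -4 (j = -6 + 2 = -4)
I(G) = 19/8 + G/4 (I(G) = 3 + ((G - 5) + G)/8 = 3 + ((-5 + G) + G)/8 = 3 + (-5 + 2*G)/8 = 3 + (-5/8 + G/4) = 19/8 + G/4)
I(V(0, -2))*(-128) + j = (19/8 + (-1 + 0*(-2))/4)*(-128) - 4 = (19/8 + (-1 + 0)/4)*(-128) - 4 = (19/8 + (1/4)*(-1))*(-128) - 4 = (19/8 - 1/4)*(-128) - 4 = (17/8)*(-128) - 4 = -272 - 4 = -276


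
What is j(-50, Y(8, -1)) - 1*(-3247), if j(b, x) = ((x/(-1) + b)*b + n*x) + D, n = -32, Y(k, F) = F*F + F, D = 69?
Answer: 5816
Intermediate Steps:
Y(k, F) = F + F**2 (Y(k, F) = F**2 + F = F + F**2)
j(b, x) = 69 - 32*x + b*(b - x) (j(b, x) = ((x/(-1) + b)*b - 32*x) + 69 = ((x*(-1) + b)*b - 32*x) + 69 = ((-x + b)*b - 32*x) + 69 = ((b - x)*b - 32*x) + 69 = (b*(b - x) - 32*x) + 69 = (-32*x + b*(b - x)) + 69 = 69 - 32*x + b*(b - x))
j(-50, Y(8, -1)) - 1*(-3247) = (69 + (-50)**2 - (-32)*(1 - 1) - 1*(-50)*(-(1 - 1))) - 1*(-3247) = (69 + 2500 - (-32)*0 - 1*(-50)*(-1*0)) + 3247 = (69 + 2500 - 32*0 - 1*(-50)*0) + 3247 = (69 + 2500 + 0 + 0) + 3247 = 2569 + 3247 = 5816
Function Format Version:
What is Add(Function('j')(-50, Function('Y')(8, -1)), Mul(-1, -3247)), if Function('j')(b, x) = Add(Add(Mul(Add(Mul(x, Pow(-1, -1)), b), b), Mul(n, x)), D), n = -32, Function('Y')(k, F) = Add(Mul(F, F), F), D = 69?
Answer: 5816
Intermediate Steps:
Function('Y')(k, F) = Add(F, Pow(F, 2)) (Function('Y')(k, F) = Add(Pow(F, 2), F) = Add(F, Pow(F, 2)))
Function('j')(b, x) = Add(69, Mul(-32, x), Mul(b, Add(b, Mul(-1, x)))) (Function('j')(b, x) = Add(Add(Mul(Add(Mul(x, Pow(-1, -1)), b), b), Mul(-32, x)), 69) = Add(Add(Mul(Add(Mul(x, -1), b), b), Mul(-32, x)), 69) = Add(Add(Mul(Add(Mul(-1, x), b), b), Mul(-32, x)), 69) = Add(Add(Mul(Add(b, Mul(-1, x)), b), Mul(-32, x)), 69) = Add(Add(Mul(b, Add(b, Mul(-1, x))), Mul(-32, x)), 69) = Add(Add(Mul(-32, x), Mul(b, Add(b, Mul(-1, x)))), 69) = Add(69, Mul(-32, x), Mul(b, Add(b, Mul(-1, x)))))
Add(Function('j')(-50, Function('Y')(8, -1)), Mul(-1, -3247)) = Add(Add(69, Pow(-50, 2), Mul(-32, Mul(-1, Add(1, -1))), Mul(-1, -50, Mul(-1, Add(1, -1)))), Mul(-1, -3247)) = Add(Add(69, 2500, Mul(-32, Mul(-1, 0)), Mul(-1, -50, Mul(-1, 0))), 3247) = Add(Add(69, 2500, Mul(-32, 0), Mul(-1, -50, 0)), 3247) = Add(Add(69, 2500, 0, 0), 3247) = Add(2569, 3247) = 5816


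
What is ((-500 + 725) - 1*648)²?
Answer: 178929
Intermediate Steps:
((-500 + 725) - 1*648)² = (225 - 648)² = (-423)² = 178929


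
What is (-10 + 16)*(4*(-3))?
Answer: -72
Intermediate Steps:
(-10 + 16)*(4*(-3)) = 6*(-12) = -72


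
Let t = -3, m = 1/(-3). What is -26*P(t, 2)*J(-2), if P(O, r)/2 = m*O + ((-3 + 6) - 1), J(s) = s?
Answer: 312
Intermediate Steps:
m = -⅓ ≈ -0.33333
P(O, r) = 4 - 2*O/3 (P(O, r) = 2*(-O/3 + ((-3 + 6) - 1)) = 2*(-O/3 + (3 - 1)) = 2*(-O/3 + 2) = 2*(2 - O/3) = 4 - 2*O/3)
-26*P(t, 2)*J(-2) = -26*(4 - ⅔*(-3))*(-2) = -26*(4 + 2)*(-2) = -156*(-2) = -26*(-12) = 312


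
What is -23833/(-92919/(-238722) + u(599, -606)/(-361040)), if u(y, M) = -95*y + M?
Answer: -342353858873840/7879436117 ≈ -43449.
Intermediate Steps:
u(y, M) = M - 95*y
-23833/(-92919/(-238722) + u(599, -606)/(-361040)) = -23833/(-92919/(-238722) + (-606 - 95*599)/(-361040)) = -23833/(-92919*(-1/238722) + (-606 - 56905)*(-1/361040)) = -23833/(30973/79574 - 57511*(-1/361040)) = -23833/(30973/79574 + 57511/361040) = -23833/7879436117/14364698480 = -23833*14364698480/7879436117 = -342353858873840/7879436117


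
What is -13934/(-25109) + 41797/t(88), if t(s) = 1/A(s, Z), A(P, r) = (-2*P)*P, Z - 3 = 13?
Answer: -16254359747090/25109 ≈ -6.4735e+8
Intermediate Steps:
Z = 16 (Z = 3 + 13 = 16)
A(P, r) = -2*P**2
t(s) = -1/(2*s**2) (t(s) = 1/(-2*s**2) = -1/(2*s**2))
-13934/(-25109) + 41797/t(88) = -13934/(-25109) + 41797/((-1/2/88**2)) = -13934*(-1/25109) + 41797/((-1/2*1/7744)) = 13934/25109 + 41797/(-1/15488) = 13934/25109 + 41797*(-15488) = 13934/25109 - 647351936 = -16254359747090/25109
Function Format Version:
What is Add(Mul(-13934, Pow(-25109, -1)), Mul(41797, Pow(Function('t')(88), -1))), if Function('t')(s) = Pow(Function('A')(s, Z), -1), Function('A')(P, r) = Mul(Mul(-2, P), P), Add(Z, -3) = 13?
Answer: Rational(-16254359747090, 25109) ≈ -6.4735e+8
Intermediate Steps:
Z = 16 (Z = Add(3, 13) = 16)
Function('A')(P, r) = Mul(-2, Pow(P, 2))
Function('t')(s) = Mul(Rational(-1, 2), Pow(s, -2)) (Function('t')(s) = Pow(Mul(-2, Pow(s, 2)), -1) = Mul(Rational(-1, 2), Pow(s, -2)))
Add(Mul(-13934, Pow(-25109, -1)), Mul(41797, Pow(Function('t')(88), -1))) = Add(Mul(-13934, Pow(-25109, -1)), Mul(41797, Pow(Mul(Rational(-1, 2), Pow(88, -2)), -1))) = Add(Mul(-13934, Rational(-1, 25109)), Mul(41797, Pow(Mul(Rational(-1, 2), Rational(1, 7744)), -1))) = Add(Rational(13934, 25109), Mul(41797, Pow(Rational(-1, 15488), -1))) = Add(Rational(13934, 25109), Mul(41797, -15488)) = Add(Rational(13934, 25109), -647351936) = Rational(-16254359747090, 25109)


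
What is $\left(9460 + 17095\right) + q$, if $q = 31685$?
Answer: $58240$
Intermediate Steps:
$\left(9460 + 17095\right) + q = \left(9460 + 17095\right) + 31685 = 26555 + 31685 = 58240$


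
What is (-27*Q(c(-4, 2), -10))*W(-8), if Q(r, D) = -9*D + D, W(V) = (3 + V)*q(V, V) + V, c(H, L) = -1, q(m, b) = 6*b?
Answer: -501120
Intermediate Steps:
W(V) = V + 6*V*(3 + V) (W(V) = (3 + V)*(6*V) + V = 6*V*(3 + V) + V = V + 6*V*(3 + V))
Q(r, D) = -8*D
(-27*Q(c(-4, 2), -10))*W(-8) = (-(-216)*(-10))*(-8*(19 + 6*(-8))) = (-27*80)*(-8*(19 - 48)) = -(-17280)*(-29) = -2160*232 = -501120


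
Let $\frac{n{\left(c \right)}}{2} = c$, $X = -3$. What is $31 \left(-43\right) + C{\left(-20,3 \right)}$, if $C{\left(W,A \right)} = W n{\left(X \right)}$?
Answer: $-1213$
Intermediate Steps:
$n{\left(c \right)} = 2 c$
$C{\left(W,A \right)} = - 6 W$ ($C{\left(W,A \right)} = W 2 \left(-3\right) = W \left(-6\right) = - 6 W$)
$31 \left(-43\right) + C{\left(-20,3 \right)} = 31 \left(-43\right) - -120 = -1333 + 120 = -1213$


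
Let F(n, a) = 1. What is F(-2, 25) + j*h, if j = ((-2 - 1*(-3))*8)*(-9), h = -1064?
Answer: 76609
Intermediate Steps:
j = -72 (j = ((-2 + 3)*8)*(-9) = (1*8)*(-9) = 8*(-9) = -72)
F(-2, 25) + j*h = 1 - 72*(-1064) = 1 + 76608 = 76609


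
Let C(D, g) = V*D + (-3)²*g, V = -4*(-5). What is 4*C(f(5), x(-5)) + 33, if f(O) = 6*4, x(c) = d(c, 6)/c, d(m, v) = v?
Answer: 9549/5 ≈ 1909.8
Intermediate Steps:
V = 20
x(c) = 6/c
f(O) = 24
C(D, g) = 9*g + 20*D (C(D, g) = 20*D + (-3)²*g = 20*D + 9*g = 9*g + 20*D)
4*C(f(5), x(-5)) + 33 = 4*(9*(6/(-5)) + 20*24) + 33 = 4*(9*(6*(-⅕)) + 480) + 33 = 4*(9*(-6/5) + 480) + 33 = 4*(-54/5 + 480) + 33 = 4*(2346/5) + 33 = 9384/5 + 33 = 9549/5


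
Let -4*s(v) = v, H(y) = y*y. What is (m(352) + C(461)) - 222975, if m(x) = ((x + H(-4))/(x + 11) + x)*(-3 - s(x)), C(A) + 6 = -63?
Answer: -70072732/363 ≈ -1.9304e+5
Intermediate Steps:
H(y) = y²
s(v) = -v/4
C(A) = -69 (C(A) = -6 - 63 = -69)
m(x) = (-3 + x/4)*(x + (16 + x)/(11 + x)) (m(x) = ((x + (-4)²)/(x + 11) + x)*(-3 - (-1)*x/4) = ((x + 16)/(11 + x) + x)*(-3 + x/4) = ((16 + x)/(11 + x) + x)*(-3 + x/4) = (x + (16 + x)/(11 + x))*(-3 + x/4) = (-3 + x/4)*(x + (16 + x)/(11 + x)))
(m(352) + C(461)) - 222975 = ((-192 + 352³ - 128*352)/(4*(11 + 352)) - 69) - 222975 = ((¼)*(-192 + 43614208 - 45056)/363 - 69) - 222975 = ((¼)*(1/363)*43568960 - 69) - 222975 = (10892240/363 - 69) - 222975 = 10867193/363 - 222975 = -70072732/363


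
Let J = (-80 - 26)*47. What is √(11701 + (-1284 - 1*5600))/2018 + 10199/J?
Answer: -217/106 + √4817/2018 ≈ -2.0128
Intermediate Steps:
J = -4982 (J = -106*47 = -4982)
√(11701 + (-1284 - 1*5600))/2018 + 10199/J = √(11701 + (-1284 - 1*5600))/2018 + 10199/(-4982) = √(11701 + (-1284 - 5600))*(1/2018) + 10199*(-1/4982) = √(11701 - 6884)*(1/2018) - 217/106 = √4817*(1/2018) - 217/106 = √4817/2018 - 217/106 = -217/106 + √4817/2018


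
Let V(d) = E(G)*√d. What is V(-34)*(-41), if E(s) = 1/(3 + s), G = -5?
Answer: 41*I*√34/2 ≈ 119.53*I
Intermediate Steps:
V(d) = -√d/2 (V(d) = √d/(3 - 5) = √d/(-2) = -√d/2)
V(-34)*(-41) = -I*√34/2*(-41) = 41*I*√34/2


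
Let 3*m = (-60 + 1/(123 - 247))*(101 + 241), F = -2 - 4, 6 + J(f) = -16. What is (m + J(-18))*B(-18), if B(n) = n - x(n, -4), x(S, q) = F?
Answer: 2553006/31 ≈ 82355.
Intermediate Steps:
J(f) = -22 (J(f) = -6 - 16 = -22)
F = -6
x(S, q) = -6
B(n) = 6 + n (B(n) = n - 1*(-6) = n + 6 = 6 + n)
m = -424137/62 (m = ((-60 + 1/(123 - 247))*(101 + 241))/3 = ((-60 + 1/(-124))*342)/3 = ((-60 - 1/124)*342)/3 = (-7441/124*342)/3 = (⅓)*(-1272411/62) = -424137/62 ≈ -6840.9)
(m + J(-18))*B(-18) = (-424137/62 - 22)*(6 - 18) = -425501/62*(-12) = 2553006/31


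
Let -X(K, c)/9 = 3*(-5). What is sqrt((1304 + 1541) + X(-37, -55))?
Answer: 2*sqrt(745) ≈ 54.589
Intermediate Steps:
X(K, c) = 135 (X(K, c) = -27*(-5) = -9*(-15) = 135)
sqrt((1304 + 1541) + X(-37, -55)) = sqrt((1304 + 1541) + 135) = sqrt(2845 + 135) = sqrt(2980) = 2*sqrt(745)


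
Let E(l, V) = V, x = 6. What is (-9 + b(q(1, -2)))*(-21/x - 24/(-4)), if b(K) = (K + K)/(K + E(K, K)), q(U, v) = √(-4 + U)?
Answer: -20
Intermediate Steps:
b(K) = 1 (b(K) = (K + K)/(K + K) = (2*K)/((2*K)) = (2*K)*(1/(2*K)) = 1)
(-9 + b(q(1, -2)))*(-21/x - 24/(-4)) = (-9 + 1)*(-21/6 - 24/(-4)) = -8*(-21*⅙ - 24*(-¼)) = -8*(-7/2 + 6) = -8*5/2 = -20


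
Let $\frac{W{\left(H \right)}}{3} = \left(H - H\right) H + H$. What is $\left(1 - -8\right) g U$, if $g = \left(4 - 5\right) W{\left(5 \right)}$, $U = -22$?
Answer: $2970$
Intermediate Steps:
$W{\left(H \right)} = 3 H$ ($W{\left(H \right)} = 3 \left(\left(H - H\right) H + H\right) = 3 \left(0 H + H\right) = 3 \left(0 + H\right) = 3 H$)
$g = -15$ ($g = \left(4 - 5\right) 3 \cdot 5 = \left(-1\right) 15 = -15$)
$\left(1 - -8\right) g U = \left(1 - -8\right) \left(-15\right) \left(-22\right) = \left(1 + 8\right) \left(-15\right) \left(-22\right) = 9 \left(-15\right) \left(-22\right) = \left(-135\right) \left(-22\right) = 2970$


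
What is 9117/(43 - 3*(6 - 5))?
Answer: 9117/40 ≈ 227.93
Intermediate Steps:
9117/(43 - 3*(6 - 5)) = 9117/(43 - 3*1) = 9117/(43 - 3) = 9117/40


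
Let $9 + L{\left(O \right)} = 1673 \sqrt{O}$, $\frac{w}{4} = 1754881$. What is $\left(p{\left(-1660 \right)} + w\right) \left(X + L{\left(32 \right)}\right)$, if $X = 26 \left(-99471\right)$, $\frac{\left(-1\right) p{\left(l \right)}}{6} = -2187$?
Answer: $-18188215880730 + 47062467032 \sqrt{2} \approx -1.8122 \cdot 10^{13}$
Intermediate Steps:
$p{\left(l \right)} = 13122$ ($p{\left(l \right)} = \left(-6\right) \left(-2187\right) = 13122$)
$X = -2586246$
$w = 7019524$ ($w = 4 \cdot 1754881 = 7019524$)
$L{\left(O \right)} = -9 + 1673 \sqrt{O}$
$\left(p{\left(-1660 \right)} + w\right) \left(X + L{\left(32 \right)}\right) = \left(13122 + 7019524\right) \left(-2586246 - \left(9 - 1673 \sqrt{32}\right)\right) = 7032646 \left(-2586246 - \left(9 - 1673 \cdot 4 \sqrt{2}\right)\right) = 7032646 \left(-2586246 - \left(9 - 6692 \sqrt{2}\right)\right) = 7032646 \left(-2586255 + 6692 \sqrt{2}\right) = -18188215880730 + 47062467032 \sqrt{2}$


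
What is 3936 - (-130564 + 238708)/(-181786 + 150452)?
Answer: 61719384/15667 ≈ 3939.5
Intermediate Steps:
3936 - (-130564 + 238708)/(-181786 + 150452) = 3936 - 108144/(-31334) = 3936 - 108144*(-1)/31334 = 3936 - 1*(-54072/15667) = 3936 + 54072/15667 = 61719384/15667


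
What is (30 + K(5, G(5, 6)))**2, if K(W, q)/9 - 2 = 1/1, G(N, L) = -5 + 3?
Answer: 3249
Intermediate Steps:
G(N, L) = -2
K(W, q) = 27 (K(W, q) = 18 + 9/1 = 18 + 9*1 = 18 + 9 = 27)
(30 + K(5, G(5, 6)))**2 = (30 + 27)**2 = 57**2 = 3249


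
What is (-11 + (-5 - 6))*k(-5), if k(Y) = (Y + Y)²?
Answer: -2200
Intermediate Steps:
k(Y) = 4*Y² (k(Y) = (2*Y)² = 4*Y²)
(-11 + (-5 - 6))*k(-5) = (-11 + (-5 - 6))*(4*(-5)²) = (-11 - 11)*(4*25) = -22*100 = -2200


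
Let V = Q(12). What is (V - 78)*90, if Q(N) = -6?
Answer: -7560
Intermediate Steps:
V = -6
(V - 78)*90 = (-6 - 78)*90 = -84*90 = -7560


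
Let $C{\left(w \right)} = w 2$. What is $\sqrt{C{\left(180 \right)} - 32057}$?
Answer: $i \sqrt{31697} \approx 178.04 i$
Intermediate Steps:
$C{\left(w \right)} = 2 w$
$\sqrt{C{\left(180 \right)} - 32057} = \sqrt{2 \cdot 180 - 32057} = \sqrt{360 - 32057} = \sqrt{-31697} = i \sqrt{31697}$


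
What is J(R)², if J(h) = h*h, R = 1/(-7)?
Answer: 1/2401 ≈ 0.00041649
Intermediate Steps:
R = -⅐ ≈ -0.14286
J(h) = h²
J(R)² = ((-⅐)²)² = (1/49)² = 1/2401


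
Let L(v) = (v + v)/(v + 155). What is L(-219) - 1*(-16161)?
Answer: 517371/32 ≈ 16168.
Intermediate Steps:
L(v) = 2*v/(155 + v) (L(v) = (2*v)/(155 + v) = 2*v/(155 + v))
L(-219) - 1*(-16161) = 2*(-219)/(155 - 219) - 1*(-16161) = 2*(-219)/(-64) + 16161 = 2*(-219)*(-1/64) + 16161 = 219/32 + 16161 = 517371/32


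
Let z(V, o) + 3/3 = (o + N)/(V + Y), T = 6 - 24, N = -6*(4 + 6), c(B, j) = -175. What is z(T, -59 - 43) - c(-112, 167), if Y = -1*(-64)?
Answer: 3921/23 ≈ 170.48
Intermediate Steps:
Y = 64
N = -60 (N = -6*10 = -60)
T = -18
z(V, o) = -1 + (-60 + o)/(64 + V) (z(V, o) = -1 + (o - 60)/(V + 64) = -1 + (-60 + o)/(64 + V))
z(T, -59 - 43) - c(-112, 167) = (-124 + (-59 - 43) - 1*(-18))/(64 - 18) - 1*(-175) = (-124 - 102 + 18)/46 + 175 = (1/46)*(-208) + 175 = -104/23 + 175 = 3921/23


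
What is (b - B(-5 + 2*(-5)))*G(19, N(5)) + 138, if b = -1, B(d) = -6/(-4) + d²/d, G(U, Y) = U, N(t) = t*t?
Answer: 751/2 ≈ 375.50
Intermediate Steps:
N(t) = t²
B(d) = 3/2 + d (B(d) = -6*(-¼) + d = 3/2 + d)
(b - B(-5 + 2*(-5)))*G(19, N(5)) + 138 = (-1 - (3/2 + (-5 + 2*(-5))))*19 + 138 = (-1 - (3/2 + (-5 - 10)))*19 + 138 = (-1 - (3/2 - 15))*19 + 138 = (-1 - 1*(-27/2))*19 + 138 = (-1 + 27/2)*19 + 138 = (25/2)*19 + 138 = 475/2 + 138 = 751/2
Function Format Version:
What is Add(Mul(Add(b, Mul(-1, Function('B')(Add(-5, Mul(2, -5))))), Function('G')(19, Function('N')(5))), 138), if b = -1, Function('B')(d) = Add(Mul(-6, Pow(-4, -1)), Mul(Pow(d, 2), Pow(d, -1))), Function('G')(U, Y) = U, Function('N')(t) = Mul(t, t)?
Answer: Rational(751, 2) ≈ 375.50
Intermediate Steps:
Function('N')(t) = Pow(t, 2)
Function('B')(d) = Add(Rational(3, 2), d) (Function('B')(d) = Add(Mul(-6, Rational(-1, 4)), d) = Add(Rational(3, 2), d))
Add(Mul(Add(b, Mul(-1, Function('B')(Add(-5, Mul(2, -5))))), Function('G')(19, Function('N')(5))), 138) = Add(Mul(Add(-1, Mul(-1, Add(Rational(3, 2), Add(-5, Mul(2, -5))))), 19), 138) = Add(Mul(Add(-1, Mul(-1, Add(Rational(3, 2), Add(-5, -10)))), 19), 138) = Add(Mul(Add(-1, Mul(-1, Add(Rational(3, 2), -15))), 19), 138) = Add(Mul(Add(-1, Mul(-1, Rational(-27, 2))), 19), 138) = Add(Mul(Add(-1, Rational(27, 2)), 19), 138) = Add(Mul(Rational(25, 2), 19), 138) = Add(Rational(475, 2), 138) = Rational(751, 2)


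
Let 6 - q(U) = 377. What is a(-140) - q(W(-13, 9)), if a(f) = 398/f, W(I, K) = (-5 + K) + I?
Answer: 25771/70 ≈ 368.16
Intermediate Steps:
W(I, K) = -5 + I + K
q(U) = -371 (q(U) = 6 - 1*377 = 6 - 377 = -371)
a(-140) - q(W(-13, 9)) = 398/(-140) - 1*(-371) = 398*(-1/140) + 371 = -199/70 + 371 = 25771/70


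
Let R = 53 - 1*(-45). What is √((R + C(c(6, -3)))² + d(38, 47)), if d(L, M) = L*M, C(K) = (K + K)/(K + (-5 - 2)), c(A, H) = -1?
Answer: 5*√7321/4 ≈ 106.95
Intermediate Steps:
R = 98 (R = 53 + 45 = 98)
C(K) = 2*K/(-7 + K) (C(K) = (2*K)/(K - 7) = (2*K)/(-7 + K) = 2*K/(-7 + K))
√((R + C(c(6, -3)))² + d(38, 47)) = √((98 + 2*(-1)/(-7 - 1))² + 38*47) = √((98 + 2*(-1)/(-8))² + 1786) = √((98 + 2*(-1)*(-⅛))² + 1786) = √((98 + ¼)² + 1786) = √((393/4)² + 1786) = √(154449/16 + 1786) = √(183025/16) = 5*√7321/4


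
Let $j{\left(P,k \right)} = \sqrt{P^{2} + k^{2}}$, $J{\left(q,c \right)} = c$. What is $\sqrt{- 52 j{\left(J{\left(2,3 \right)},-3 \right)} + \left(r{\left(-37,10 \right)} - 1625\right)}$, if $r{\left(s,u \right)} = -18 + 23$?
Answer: $2 \sqrt{-405 - 39 \sqrt{2}} \approx 42.902 i$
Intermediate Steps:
$r{\left(s,u \right)} = 5$
$\sqrt{- 52 j{\left(J{\left(2,3 \right)},-3 \right)} + \left(r{\left(-37,10 \right)} - 1625\right)} = \sqrt{- 52 \sqrt{3^{2} + \left(-3\right)^{2}} + \left(5 - 1625\right)} = \sqrt{- 52 \sqrt{9 + 9} - 1620} = \sqrt{- 52 \sqrt{18} - 1620} = \sqrt{- 52 \cdot 3 \sqrt{2} - 1620} = \sqrt{- 156 \sqrt{2} - 1620} = \sqrt{-1620 - 156 \sqrt{2}}$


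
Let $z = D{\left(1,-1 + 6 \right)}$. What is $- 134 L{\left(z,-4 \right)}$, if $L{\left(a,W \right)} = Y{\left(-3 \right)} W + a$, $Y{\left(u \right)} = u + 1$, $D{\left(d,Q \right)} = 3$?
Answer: $-1474$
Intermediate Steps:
$z = 3$
$Y{\left(u \right)} = 1 + u$
$L{\left(a,W \right)} = a - 2 W$ ($L{\left(a,W \right)} = \left(1 - 3\right) W + a = - 2 W + a = a - 2 W$)
$- 134 L{\left(z,-4 \right)} = - 134 \left(3 - -8\right) = - 134 \left(3 + 8\right) = \left(-134\right) 11 = -1474$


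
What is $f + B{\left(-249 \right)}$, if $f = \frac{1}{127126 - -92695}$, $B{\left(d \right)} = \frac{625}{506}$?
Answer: $\frac{137388631}{111229426} \approx 1.2352$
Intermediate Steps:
$B{\left(d \right)} = \frac{625}{506}$ ($B{\left(d \right)} = 625 \cdot \frac{1}{506} = \frac{625}{506}$)
$f = \frac{1}{219821}$ ($f = \frac{1}{127126 + 92695} = \frac{1}{219821} \approx 4.5492 \cdot 10^{-6}$)
$f + B{\left(-249 \right)} = \frac{1}{219821} + \frac{625}{506} = \frac{137388631}{111229426}$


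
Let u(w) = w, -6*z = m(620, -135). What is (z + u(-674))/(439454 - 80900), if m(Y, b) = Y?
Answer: -1166/537831 ≈ -0.0021680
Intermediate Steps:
z = -310/3 (z = -⅙*620 = -310/3 ≈ -103.33)
(z + u(-674))/(439454 - 80900) = (-310/3 - 674)/(439454 - 80900) = -2332/3/358554 = -2332/3*1/358554 = -1166/537831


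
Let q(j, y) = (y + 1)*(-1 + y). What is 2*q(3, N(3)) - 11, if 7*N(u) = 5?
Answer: -587/49 ≈ -11.980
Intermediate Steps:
N(u) = 5/7 (N(u) = (⅐)*5 = 5/7)
q(j, y) = (1 + y)*(-1 + y)
2*q(3, N(3)) - 11 = 2*(-1 + (5/7)²) - 11 = 2*(-1 + 25/49) - 11 = 2*(-24/49) - 11 = -48/49 - 11 = -587/49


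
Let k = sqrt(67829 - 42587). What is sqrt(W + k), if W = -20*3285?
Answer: sqrt(-65700 + sqrt(25242)) ≈ 256.01*I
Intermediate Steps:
W = -65700
k = sqrt(25242) ≈ 158.88
sqrt(W + k) = sqrt(-65700 + sqrt(25242))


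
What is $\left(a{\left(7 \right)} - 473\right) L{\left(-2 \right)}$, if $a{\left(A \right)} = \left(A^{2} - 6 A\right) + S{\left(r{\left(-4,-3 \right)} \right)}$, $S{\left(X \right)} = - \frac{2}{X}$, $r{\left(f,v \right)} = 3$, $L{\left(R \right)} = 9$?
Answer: $-4200$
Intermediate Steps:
$a{\left(A \right)} = - \frac{2}{3} + A^{2} - 6 A$ ($a{\left(A \right)} = \left(A^{2} - 6 A\right) - \frac{2}{3} = - \frac{2}{3} + A^{2} - 6 A$)
$\left(a{\left(7 \right)} - 473\right) L{\left(-2 \right)} = \left(\left(- \frac{2}{3} + 7^{2} - 42\right) - 473\right) 9 = \left(\left(- \frac{2}{3} + 49 - 42\right) - 473\right) 9 = \left(\frac{19}{3} - 473\right) 9 = \left(- \frac{1400}{3}\right) 9 = -4200$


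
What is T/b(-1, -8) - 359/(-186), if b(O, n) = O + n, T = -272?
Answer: 17941/558 ≈ 32.152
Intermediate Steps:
T/b(-1, -8) - 359/(-186) = -272/(-1 - 8) - 359/(-186) = -272/(-9) - 359*(-1/186) = -272*(-1/9) + 359/186 = 272/9 + 359/186 = 17941/558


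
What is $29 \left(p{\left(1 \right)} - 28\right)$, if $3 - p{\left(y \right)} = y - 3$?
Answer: $-667$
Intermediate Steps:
$p{\left(y \right)} = 6 - y$ ($p{\left(y \right)} = 3 - \left(y - 3\right) = 3 - \left(-3 + y\right) = 6 - y$)
$29 \left(p{\left(1 \right)} - 28\right) = 29 \left(\left(6 - 1\right) - 28\right) = 29 \left(5 - 28\right) = 29 \left(-23\right) = -667$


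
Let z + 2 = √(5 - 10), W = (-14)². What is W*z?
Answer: -392 + 196*I*√5 ≈ -392.0 + 438.27*I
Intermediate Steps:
W = 196
z = -2 + I*√5 (z = -2 + √(5 - 10) = -2 + √(-5) = -2 + I*√5 ≈ -2.0 + 2.2361*I)
W*z = 196*(-2 + I*√5) = -392 + 196*I*√5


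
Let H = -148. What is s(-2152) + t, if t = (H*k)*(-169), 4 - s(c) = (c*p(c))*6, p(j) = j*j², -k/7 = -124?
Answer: -128682723842476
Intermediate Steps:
k = 868 (k = -7*(-124) = 868)
p(j) = j³
s(c) = 4 - 6*c⁴ (s(c) = 4 - c*c³*6 = 4 - c⁴*6 = 4 - 6*c⁴)
t = 21710416 (t = -148*868*(-169) = -128464*(-169) = 21710416)
s(-2152) + t = (4 - 6*(-2152)⁴) + 21710416 = (4 - 6*21447124258816) + 21710416 = (4 - 128682745552896) + 21710416 = -128682745552892 + 21710416 = -128682723842476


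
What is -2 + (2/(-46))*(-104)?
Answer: 58/23 ≈ 2.5217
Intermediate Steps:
-2 + (2/(-46))*(-104) = -2 + (2*(-1/46))*(-104) = -2 - 1/23*(-104) = -2 + 104/23 = 58/23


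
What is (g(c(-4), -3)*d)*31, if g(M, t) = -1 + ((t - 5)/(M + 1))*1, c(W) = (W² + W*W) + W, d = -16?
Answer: 18352/29 ≈ 632.83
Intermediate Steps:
c(W) = W + 2*W² (c(W) = (W² + W²) + W = 2*W² + W = W + 2*W²)
g(M, t) = -1 + (-5 + t)/(1 + M) (g(M, t) = -1 + ((-5 + t)/(1 + M))*1 = -1 + (-5 + t)/(1 + M))
(g(c(-4), -3)*d)*31 = (((-6 - 3 - (-4)*(1 + 2*(-4)))/(1 - 4*(1 + 2*(-4))))*(-16))*31 = (((-6 - 3 - (-4)*(1 - 8))/(1 - 4*(1 - 8)))*(-16))*31 = (((-6 - 3 - (-4)*(-7))/(1 - 4*(-7)))*(-16))*31 = (((-6 - 3 - 1*28)/(1 + 28))*(-16))*31 = (((-6 - 3 - 28)/29)*(-16))*31 = (((1/29)*(-37))*(-16))*31 = -37/29*(-16)*31 = (592/29)*31 = 18352/29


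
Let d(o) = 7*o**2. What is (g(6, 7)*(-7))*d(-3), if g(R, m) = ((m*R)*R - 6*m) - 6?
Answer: -89964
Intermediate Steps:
g(R, m) = -6 - 6*m + m*R**2 (g(R, m) = ((R*m)*R - 6*m) - 6 = (m*R**2 - 6*m) - 6 = (-6*m + m*R**2) - 6 = -6 - 6*m + m*R**2)
(g(6, 7)*(-7))*d(-3) = ((-6 - 6*7 + 7*6**2)*(-7))*(7*(-3)**2) = ((-6 - 42 + 7*36)*(-7))*(7*9) = ((-6 - 42 + 252)*(-7))*63 = (204*(-7))*63 = -1428*63 = -89964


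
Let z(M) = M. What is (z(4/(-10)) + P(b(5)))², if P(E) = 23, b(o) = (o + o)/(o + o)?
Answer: 12769/25 ≈ 510.76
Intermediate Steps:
b(o) = 1 (b(o) = (2*o)/((2*o)) = (2*o)*(1/(2*o)) = 1)
(z(4/(-10)) + P(b(5)))² = (4/(-10) + 23)² = (4*(-⅒) + 23)² = (-⅖ + 23)² = (113/5)² = 12769/25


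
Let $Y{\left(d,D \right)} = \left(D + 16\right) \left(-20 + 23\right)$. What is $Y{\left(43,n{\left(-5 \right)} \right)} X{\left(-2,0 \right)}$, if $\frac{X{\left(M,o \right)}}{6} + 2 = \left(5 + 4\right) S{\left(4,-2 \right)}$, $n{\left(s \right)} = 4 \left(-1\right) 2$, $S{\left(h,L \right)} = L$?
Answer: $-2880$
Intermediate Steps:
$n{\left(s \right)} = -8$ ($n{\left(s \right)} = \left(-4\right) 2 = -8$)
$Y{\left(d,D \right)} = 48 + 3 D$ ($Y{\left(d,D \right)} = \left(16 + D\right) 3 = 48 + 3 D$)
$X{\left(M,o \right)} = -120$ ($X{\left(M,o \right)} = -12 + 6 \left(5 + 4\right) \left(-2\right) = -12 + 6 \cdot 9 \left(-2\right) = -12 + 6 \left(-18\right) = -12 - 108 = -120$)
$Y{\left(43,n{\left(-5 \right)} \right)} X{\left(-2,0 \right)} = \left(48 + 3 \left(-8\right)\right) \left(-120\right) = \left(48 - 24\right) \left(-120\right) = 24 \left(-120\right) = -2880$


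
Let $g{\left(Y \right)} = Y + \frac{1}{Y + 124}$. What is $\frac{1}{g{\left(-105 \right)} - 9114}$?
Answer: $- \frac{19}{175160} \approx -0.00010847$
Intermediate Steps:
$g{\left(Y \right)} = Y + \frac{1}{124 + Y}$
$\frac{1}{g{\left(-105 \right)} - 9114} = \frac{1}{\frac{1 + \left(-105\right)^{2} + 124 \left(-105\right)}{124 - 105} - 9114} = \frac{1}{\frac{1 + 11025 - 13020}{19} - 9114} = \frac{1}{\frac{1}{19} \left(-1994\right) - 9114} = \frac{1}{- \frac{1994}{19} - 9114} = \frac{1}{- \frac{175160}{19}} = - \frac{19}{175160}$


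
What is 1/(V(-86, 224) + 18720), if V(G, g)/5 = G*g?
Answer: -1/77600 ≈ -1.2887e-5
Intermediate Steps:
V(G, g) = 5*G*g (V(G, g) = 5*(G*g) = 5*G*g)
1/(V(-86, 224) + 18720) = 1/(5*(-86)*224 + 18720) = 1/(-96320 + 18720) = 1/(-77600) = -1/77600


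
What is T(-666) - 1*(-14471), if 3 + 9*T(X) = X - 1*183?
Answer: 43129/3 ≈ 14376.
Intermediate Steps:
T(X) = -62/3 + X/9 (T(X) = -⅓ + (X - 1*183)/9 = -⅓ + (X - 183)/9 = -⅓ + (-183 + X)/9 = -⅓ + (-61/3 + X/9) = -62/3 + X/9)
T(-666) - 1*(-14471) = (-62/3 + (⅑)*(-666)) - 1*(-14471) = (-62/3 - 74) + 14471 = -284/3 + 14471 = 43129/3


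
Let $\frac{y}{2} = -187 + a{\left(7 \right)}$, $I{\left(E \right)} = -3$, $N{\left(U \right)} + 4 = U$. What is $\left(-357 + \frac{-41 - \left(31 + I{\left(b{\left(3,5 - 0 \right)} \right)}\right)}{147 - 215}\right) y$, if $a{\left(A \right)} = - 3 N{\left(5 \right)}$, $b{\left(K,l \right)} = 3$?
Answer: $\frac{2299665}{17} \approx 1.3527 \cdot 10^{5}$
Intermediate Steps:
$N{\left(U \right)} = -4 + U$
$a{\left(A \right)} = -3$ ($a{\left(A \right)} = - 3 \left(-4 + 5\right) = \left(-3\right) 1 = -3$)
$y = -380$ ($y = 2 \left(-187 - 3\right) = 2 \left(-190\right) = -380$)
$\left(-357 + \frac{-41 - \left(31 + I{\left(b{\left(3,5 - 0 \right)} \right)}\right)}{147 - 215}\right) y = \left(-357 + \frac{-41 - 28}{147 - 215}\right) \left(-380\right) = \left(-357 + \frac{-41 + \left(-31 + 3\right)}{-68}\right) \left(-380\right) = \left(-357 + \left(-41 - 28\right) \left(- \frac{1}{68}\right)\right) \left(-380\right) = \left(-357 - - \frac{69}{68}\right) \left(-380\right) = \left(-357 + \frac{69}{68}\right) \left(-380\right) = \left(- \frac{24207}{68}\right) \left(-380\right) = \frac{2299665}{17}$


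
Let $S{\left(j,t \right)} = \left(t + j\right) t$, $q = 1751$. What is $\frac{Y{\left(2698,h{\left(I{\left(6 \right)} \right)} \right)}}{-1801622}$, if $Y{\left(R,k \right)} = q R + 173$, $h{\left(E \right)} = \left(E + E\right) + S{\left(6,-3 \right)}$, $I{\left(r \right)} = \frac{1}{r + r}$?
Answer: $- \frac{4724371}{1801622} \approx -2.6223$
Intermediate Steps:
$I{\left(r \right)} = \frac{1}{2 r}$
$S{\left(j,t \right)} = t \left(j + t\right)$ ($S{\left(j,t \right)} = \left(j + t\right) t = t \left(j + t\right)$)
$h{\left(E \right)} = -9 + 2 E$ ($h{\left(E \right)} = \left(E + E\right) - 3 \left(6 - 3\right) = 2 E - 9 = -9 + 2 E$)
$Y{\left(R,k \right)} = 173 + 1751 R$ ($Y{\left(R,k \right)} = 1751 R + 173 = 173 + 1751 R$)
$\frac{Y{\left(2698,h{\left(I{\left(6 \right)} \right)} \right)}}{-1801622} = \frac{173 + 1751 \cdot 2698}{-1801622} = \left(173 + 4724198\right) \left(- \frac{1}{1801622}\right) = 4724371 \left(- \frac{1}{1801622}\right) = - \frac{4724371}{1801622}$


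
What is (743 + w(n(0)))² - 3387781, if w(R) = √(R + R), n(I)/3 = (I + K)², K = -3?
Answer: -2835678 + 4458*√6 ≈ -2.8248e+6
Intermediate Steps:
n(I) = 3*(-3 + I)² (n(I) = 3*(I - 3)² = 3*(-3 + I)²)
w(R) = √2*√R (w(R) = √(2*R) = √2*√R)
(743 + w(n(0)))² - 3387781 = (743 + √2*√(3*(-3 + 0)²))² - 3387781 = (743 + √2*√(3*(-3)²))² - 3387781 = (743 + √2*√(3*9))² - 3387781 = (743 + √2*√27)² - 3387781 = (743 + √2*(3*√3))² - 3387781 = (743 + 3*√6)² - 3387781 = -3387781 + (743 + 3*√6)²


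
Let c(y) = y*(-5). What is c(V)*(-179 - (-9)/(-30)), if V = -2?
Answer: -1793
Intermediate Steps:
c(y) = -5*y
c(V)*(-179 - (-9)/(-30)) = (-5*(-2))*(-179 - (-9)/(-30)) = 10*(-179 - (-9)*(-1)/30) = 10*(-179 - 1*3/10) = 10*(-179 - 3/10) = 10*(-1793/10) = -1793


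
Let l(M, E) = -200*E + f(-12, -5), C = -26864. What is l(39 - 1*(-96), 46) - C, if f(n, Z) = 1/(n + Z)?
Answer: 300287/17 ≈ 17664.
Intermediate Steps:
f(n, Z) = 1/(Z + n)
l(M, E) = -1/17 - 200*E (l(M, E) = -200*E + 1/(-5 - 12) = -200*E + 1/(-17) = -200*E - 1/17 = -1/17 - 200*E)
l(39 - 1*(-96), 46) - C = (-1/17 - 200*46) - 1*(-26864) = (-1/17 - 9200) + 26864 = -156401/17 + 26864 = 300287/17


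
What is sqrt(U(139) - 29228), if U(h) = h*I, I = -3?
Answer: 77*I*sqrt(5) ≈ 172.18*I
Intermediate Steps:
U(h) = -3*h (U(h) = h*(-3) = -3*h)
sqrt(U(139) - 29228) = sqrt(-3*139 - 29228) = sqrt(-417 - 29228) = sqrt(-29645) = 77*I*sqrt(5)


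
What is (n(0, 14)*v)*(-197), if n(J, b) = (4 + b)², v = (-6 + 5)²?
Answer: -63828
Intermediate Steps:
v = 1 (v = (-1)² = 1)
(n(0, 14)*v)*(-197) = ((4 + 14)²*1)*(-197) = (18²*1)*(-197) = (324*1)*(-197) = 324*(-197) = -63828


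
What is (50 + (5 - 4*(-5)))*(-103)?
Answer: -7725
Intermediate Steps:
(50 + (5 - 4*(-5)))*(-103) = (50 + (5 + 20))*(-103) = (50 + 25)*(-103) = 75*(-103) = -7725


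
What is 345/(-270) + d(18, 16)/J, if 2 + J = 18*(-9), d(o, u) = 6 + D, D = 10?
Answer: -1015/738 ≈ -1.3753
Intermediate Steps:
d(o, u) = 16 (d(o, u) = 6 + 10 = 16)
J = -164 (J = -2 + 18*(-9) = -2 - 162 = -164)
345/(-270) + d(18, 16)/J = 345/(-270) + 16/(-164) = 345*(-1/270) + 16*(-1/164) = -23/18 - 4/41 = -1015/738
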